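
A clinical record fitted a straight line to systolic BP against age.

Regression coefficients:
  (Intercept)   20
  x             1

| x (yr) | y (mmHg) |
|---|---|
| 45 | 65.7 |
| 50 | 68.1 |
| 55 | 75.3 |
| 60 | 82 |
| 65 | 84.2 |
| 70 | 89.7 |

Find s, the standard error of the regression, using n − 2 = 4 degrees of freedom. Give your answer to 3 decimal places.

x=45: ŷ = 20 + 45 = 65; r = 65.7 − 65 = 0.7
x=50: ŷ = 20 + 50 = 70; r = 68.1 − 70 = -1.9
x=55: ŷ = 20 + 55 = 75; r = 75.3 − 75 = 0.3
x=60: ŷ = 20 + 60 = 80; r = 82 − 80 = 2
x=65: ŷ = 20 + 65 = 85; r = 84.2 − 85 = -0.8
x=70: ŷ = 20 + 70 = 90; r = 89.7 − 90 = -0.3
SSE = 0.49 + 3.61 + 0.09 + 4 + 0.64 + 0.09 = 8.92
s = √(8.92/4) = √2.23 ≈ 1.493

s = 1.493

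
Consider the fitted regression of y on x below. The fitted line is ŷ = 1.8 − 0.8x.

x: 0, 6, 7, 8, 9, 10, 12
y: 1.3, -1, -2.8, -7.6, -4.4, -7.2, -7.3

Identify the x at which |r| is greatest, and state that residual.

x = 8, r = -3

x=0: ŷ = 1.8 − 0.8·0 = 1.8; r = 1.3 − 1.8 = -0.5
x=6: ŷ = 1.8 − 0.8·6 = -3; r = -1 − (-3) = 2
x=7: ŷ = 1.8 − 0.8·7 = -3.8; r = -2.8 − (-3.8) = 1
x=8: ŷ = 1.8 − 0.8·8 = -4.6; r = -7.6 − (-4.6) = -3
x=9: ŷ = 1.8 − 0.8·9 = -5.4; r = -4.4 − (-5.4) = 1
x=10: ŷ = 1.8 − 0.8·10 = -6.2; r = -7.2 − (-6.2) = -1
x=12: ŷ = 1.8 − 0.8·12 = -7.8; r = -7.3 − (-7.8) = 0.5
Largest |r| is 3 at x = 8, residual -3.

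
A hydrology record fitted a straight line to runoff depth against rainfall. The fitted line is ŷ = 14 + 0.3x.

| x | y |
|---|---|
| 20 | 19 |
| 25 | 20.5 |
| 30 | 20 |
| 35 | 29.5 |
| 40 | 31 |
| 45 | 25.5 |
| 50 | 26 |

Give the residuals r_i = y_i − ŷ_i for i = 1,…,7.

x=20: ŷ = 14 + 0.3·20 = 20; r = 19 − 20 = -1
x=25: ŷ = 14 + 0.3·25 = 21.5; r = 20.5 − 21.5 = -1
x=30: ŷ = 14 + 0.3·30 = 23; r = 20 − 23 = -3
x=35: ŷ = 14 + 0.3·35 = 24.5; r = 29.5 − 24.5 = 5
x=40: ŷ = 14 + 0.3·40 = 26; r = 31 − 26 = 5
x=45: ŷ = 14 + 0.3·45 = 27.5; r = 25.5 − 27.5 = -2
x=50: ŷ = 14 + 0.3·50 = 29; r = 26 − 29 = -3

-1, -1, -3, 5, 5, -2, -3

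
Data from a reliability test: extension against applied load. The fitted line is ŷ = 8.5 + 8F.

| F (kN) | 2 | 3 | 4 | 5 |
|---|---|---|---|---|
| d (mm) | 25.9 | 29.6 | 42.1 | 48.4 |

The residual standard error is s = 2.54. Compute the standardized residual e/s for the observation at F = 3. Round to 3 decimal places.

-1.142

ŷ = 8.5 + 8·3 = 32.5
e = 29.6 − 32.5 = -2.9
e/s = -2.9 / 2.54 = -1.142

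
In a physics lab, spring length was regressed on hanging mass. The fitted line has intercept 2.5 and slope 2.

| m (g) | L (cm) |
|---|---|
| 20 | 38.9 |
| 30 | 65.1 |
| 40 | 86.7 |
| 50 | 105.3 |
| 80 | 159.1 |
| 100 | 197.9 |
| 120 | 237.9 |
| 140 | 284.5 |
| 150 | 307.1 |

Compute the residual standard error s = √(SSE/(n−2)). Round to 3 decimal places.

m=20: ŷ = 2.5 + 2·20 = 42.5; r = 38.9 − 42.5 = -3.6
m=30: ŷ = 2.5 + 2·30 = 62.5; r = 65.1 − 62.5 = 2.6
m=40: ŷ = 2.5 + 2·40 = 82.5; r = 86.7 − 82.5 = 4.2
m=50: ŷ = 2.5 + 2·50 = 102.5; r = 105.3 − 102.5 = 2.8
m=80: ŷ = 2.5 + 2·80 = 162.5; r = 159.1 − 162.5 = -3.4
m=100: ŷ = 2.5 + 2·100 = 202.5; r = 197.9 − 202.5 = -4.6
m=120: ŷ = 2.5 + 2·120 = 242.5; r = 237.9 − 242.5 = -4.6
m=140: ŷ = 2.5 + 2·140 = 282.5; r = 284.5 − 282.5 = 2
m=150: ŷ = 2.5 + 2·150 = 302.5; r = 307.1 − 302.5 = 4.6
SSE = 12.96 + 6.76 + 17.64 + 7.84 + 11.56 + 21.16 + 21.16 + 4 + 21.16 = 124.24
s = √(124.24/7) = √17.7486 ≈ 4.213

s = 4.213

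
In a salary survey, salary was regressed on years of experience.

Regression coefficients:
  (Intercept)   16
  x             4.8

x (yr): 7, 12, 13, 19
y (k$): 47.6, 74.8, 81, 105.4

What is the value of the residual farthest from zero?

e = 2.6

x=7: ŷ = 16 + 4.8·7 = 49.6; e = 47.6 − 49.6 = -2
x=12: ŷ = 16 + 4.8·12 = 73.6; e = 74.8 − 73.6 = 1.2
x=13: ŷ = 16 + 4.8·13 = 78.4; e = 81 − 78.4 = 2.6
x=19: ŷ = 16 + 4.8·19 = 107.2; e = 105.4 − 107.2 = -1.8
Largest |e| is 2.6 at x = 13, residual 2.6.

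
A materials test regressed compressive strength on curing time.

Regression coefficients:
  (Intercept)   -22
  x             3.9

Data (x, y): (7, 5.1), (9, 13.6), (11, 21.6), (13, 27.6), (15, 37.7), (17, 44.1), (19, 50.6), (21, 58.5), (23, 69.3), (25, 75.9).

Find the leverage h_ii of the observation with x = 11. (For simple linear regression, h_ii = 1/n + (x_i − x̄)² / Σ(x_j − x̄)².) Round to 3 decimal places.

h = 0.176

x̄ = (7 + 9 + 11 + 13 + 15 + 17 + 19 + 21 + 23 + 25)/10 = 16
Σ(x − x̄)² = 81 + 49 + 25 + 9 + 1 + 1 + 9 + 25 + 49 + 81 = 330
h = 1/10 + (-5)²/330 = 0.1 + 0.0757576 = 0.176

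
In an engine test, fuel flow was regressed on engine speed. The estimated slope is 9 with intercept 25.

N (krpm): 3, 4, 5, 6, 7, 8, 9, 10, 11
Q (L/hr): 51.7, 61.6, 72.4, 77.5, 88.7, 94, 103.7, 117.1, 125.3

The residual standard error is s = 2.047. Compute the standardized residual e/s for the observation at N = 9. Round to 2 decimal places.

-1.12

ŷ = 25 + 9·9 = 106
e = 103.7 − 106 = -2.3
e/s = -2.3 / 2.047 = -1.12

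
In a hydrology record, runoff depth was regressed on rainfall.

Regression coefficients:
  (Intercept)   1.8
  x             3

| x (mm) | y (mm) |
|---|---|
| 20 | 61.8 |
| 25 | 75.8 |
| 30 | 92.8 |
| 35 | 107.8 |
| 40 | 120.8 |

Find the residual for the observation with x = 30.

ŷ = 1.8 + 3·30 = 91.8
e = 92.8 − 91.8 = 1

e = 1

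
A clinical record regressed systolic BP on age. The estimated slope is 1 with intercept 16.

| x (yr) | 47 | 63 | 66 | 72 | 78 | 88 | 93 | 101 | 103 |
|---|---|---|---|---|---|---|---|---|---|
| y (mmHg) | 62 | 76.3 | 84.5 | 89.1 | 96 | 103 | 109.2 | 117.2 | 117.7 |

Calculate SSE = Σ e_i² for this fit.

SSE = 22.52

x=47: ŷ = 16 + 47 = 63; e = 62 − 63 = -1
x=63: ŷ = 16 + 63 = 79; e = 76.3 − 79 = -2.7
x=66: ŷ = 16 + 66 = 82; e = 84.5 − 82 = 2.5
x=72: ŷ = 16 + 72 = 88; e = 89.1 − 88 = 1.1
x=78: ŷ = 16 + 78 = 94; e = 96 − 94 = 2
x=88: ŷ = 16 + 88 = 104; e = 103 − 104 = -1
x=93: ŷ = 16 + 93 = 109; e = 109.2 − 109 = 0.2
x=101: ŷ = 16 + 101 = 117; e = 117.2 − 117 = 0.2
x=103: ŷ = 16 + 103 = 119; e = 117.7 − 119 = -1.3
SSE = 1 + 7.29 + 6.25 + 1.21 + 4 + 1 + 0.04 + 0.04 + 1.69 = 22.52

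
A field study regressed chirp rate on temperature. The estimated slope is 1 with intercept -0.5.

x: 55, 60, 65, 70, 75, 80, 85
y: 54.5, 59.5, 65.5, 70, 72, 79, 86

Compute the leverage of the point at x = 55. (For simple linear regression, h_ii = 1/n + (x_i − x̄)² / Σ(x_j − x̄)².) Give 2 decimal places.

h = 0.46

x̄ = (55 + 60 + 65 + 70 + 75 + 80 + 85)/7 = 70
Σ(x − x̄)² = 225 + 100 + 25 + 0 + 25 + 100 + 225 = 700
h = 1/7 + (-15)²/700 = 0.142857 + 0.321429 = 0.46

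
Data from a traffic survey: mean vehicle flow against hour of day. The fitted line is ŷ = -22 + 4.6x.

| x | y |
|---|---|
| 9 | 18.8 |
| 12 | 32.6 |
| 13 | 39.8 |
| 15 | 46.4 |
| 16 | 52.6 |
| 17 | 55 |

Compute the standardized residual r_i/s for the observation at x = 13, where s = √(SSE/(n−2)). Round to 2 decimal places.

1.46

x=9: ŷ = -22 + 4.6·9 = 19.4; r = 18.8 − 19.4 = -0.6
x=12: ŷ = -22 + 4.6·12 = 33.2; r = 32.6 − 33.2 = -0.6
x=13: ŷ = -22 + 4.6·13 = 37.8; r = 39.8 − 37.8 = 2
x=15: ŷ = -22 + 4.6·15 = 47; r = 46.4 − 47 = -0.6
x=16: ŷ = -22 + 4.6·16 = 51.6; r = 52.6 − 51.6 = 1
x=17: ŷ = -22 + 4.6·17 = 56.2; r = 55 − 56.2 = -1.2
SSE = 0.36 + 0.36 + 4 + 0.36 + 1 + 1.44 = 7.52
s = √(7.52/4) = 1.37113
r/s = 2 / 1.37113 = 1.46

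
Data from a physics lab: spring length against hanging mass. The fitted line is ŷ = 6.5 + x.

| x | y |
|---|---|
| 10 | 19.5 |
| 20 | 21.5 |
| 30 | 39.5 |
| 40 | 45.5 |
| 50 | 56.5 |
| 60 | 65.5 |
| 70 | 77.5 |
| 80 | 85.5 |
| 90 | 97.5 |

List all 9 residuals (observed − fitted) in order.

x=10: ŷ = 6.5 + 10 = 16.5; r = 19.5 − 16.5 = 3
x=20: ŷ = 6.5 + 20 = 26.5; r = 21.5 − 26.5 = -5
x=30: ŷ = 6.5 + 30 = 36.5; r = 39.5 − 36.5 = 3
x=40: ŷ = 6.5 + 40 = 46.5; r = 45.5 − 46.5 = -1
x=50: ŷ = 6.5 + 50 = 56.5; r = 56.5 − 56.5 = 0
x=60: ŷ = 6.5 + 60 = 66.5; r = 65.5 − 66.5 = -1
x=70: ŷ = 6.5 + 70 = 76.5; r = 77.5 − 76.5 = 1
x=80: ŷ = 6.5 + 80 = 86.5; r = 85.5 − 86.5 = -1
x=90: ŷ = 6.5 + 90 = 96.5; r = 97.5 − 96.5 = 1

3, -5, 3, -1, 0, -1, 1, -1, 1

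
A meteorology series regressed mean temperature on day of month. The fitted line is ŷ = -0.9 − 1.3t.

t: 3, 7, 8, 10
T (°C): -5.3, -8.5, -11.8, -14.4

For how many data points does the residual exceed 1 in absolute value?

t=3: ŷ = -0.9 − 1.3·3 = -4.8; r = -5.3 − (-4.8) = -0.5
t=7: ŷ = -0.9 − 1.3·7 = -10; r = -8.5 − (-10) = 1.5
t=8: ŷ = -0.9 − 1.3·8 = -11.3; r = -11.8 − (-11.3) = -0.5
t=10: ŷ = -0.9 − 1.3·10 = -13.9; r = -14.4 − (-13.9) = -0.5
|r| > 1: t=7 (|r|=1.5) → 1

1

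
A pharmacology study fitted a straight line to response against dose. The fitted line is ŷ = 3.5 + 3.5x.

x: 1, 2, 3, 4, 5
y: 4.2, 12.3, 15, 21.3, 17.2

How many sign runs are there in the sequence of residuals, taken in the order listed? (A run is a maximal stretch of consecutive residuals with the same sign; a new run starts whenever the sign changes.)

3 runs

x=1: ŷ = 3.5 + 3.5·1 = 7; r = 4.2 − 7 = -2.8
x=2: ŷ = 3.5 + 3.5·2 = 10.5; r = 12.3 − 10.5 = 1.8
x=3: ŷ = 3.5 + 3.5·3 = 14; r = 15 − 14 = 1
x=4: ŷ = 3.5 + 3.5·4 = 17.5; r = 21.3 − 17.5 = 3.8
x=5: ŷ = 3.5 + 3.5·5 = 21; r = 17.2 − 21 = -3.8
Signs: − + + + −
Runs: −×1, +×3, −×1 → 3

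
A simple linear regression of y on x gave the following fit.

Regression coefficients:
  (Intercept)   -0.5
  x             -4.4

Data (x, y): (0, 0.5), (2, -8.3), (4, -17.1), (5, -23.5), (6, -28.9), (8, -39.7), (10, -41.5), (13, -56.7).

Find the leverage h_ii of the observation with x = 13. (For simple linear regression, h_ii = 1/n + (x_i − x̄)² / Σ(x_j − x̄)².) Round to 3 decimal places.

h = 0.514

x̄ = (0 + 2 + 4 + 5 + 6 + 8 + 10 + 13)/8 = 6
Σ(x − x̄)² = 36 + 16 + 4 + 1 + 0 + 4 + 16 + 49 = 126
h = 1/8 + (7)²/126 = 0.125 + 0.388889 = 0.514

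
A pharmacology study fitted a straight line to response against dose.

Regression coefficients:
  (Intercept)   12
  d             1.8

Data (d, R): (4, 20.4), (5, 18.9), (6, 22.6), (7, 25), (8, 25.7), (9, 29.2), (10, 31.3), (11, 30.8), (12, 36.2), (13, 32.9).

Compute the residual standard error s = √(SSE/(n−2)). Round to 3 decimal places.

s = 1.704

d=4: R̂ = 12 + 1.8·4 = 19.2; e = 20.4 − 19.2 = 1.2
d=5: R̂ = 12 + 1.8·5 = 21; e = 18.9 − 21 = -2.1
d=6: R̂ = 12 + 1.8·6 = 22.8; e = 22.6 − 22.8 = -0.2
d=7: R̂ = 12 + 1.8·7 = 24.6; e = 25 − 24.6 = 0.4
d=8: R̂ = 12 + 1.8·8 = 26.4; e = 25.7 − 26.4 = -0.7
d=9: R̂ = 12 + 1.8·9 = 28.2; e = 29.2 − 28.2 = 1
d=10: R̂ = 12 + 1.8·10 = 30; e = 31.3 − 30 = 1.3
d=11: R̂ = 12 + 1.8·11 = 31.8; e = 30.8 − 31.8 = -1
d=12: R̂ = 12 + 1.8·12 = 33.6; e = 36.2 − 33.6 = 2.6
d=13: R̂ = 12 + 1.8·13 = 35.4; e = 32.9 − 35.4 = -2.5
SSE = 1.44 + 4.41 + 0.04 + 0.16 + 0.49 + 1 + 1.69 + 1 + 6.76 + 6.25 = 23.24
s = √(23.24/8) = √2.905 ≈ 1.704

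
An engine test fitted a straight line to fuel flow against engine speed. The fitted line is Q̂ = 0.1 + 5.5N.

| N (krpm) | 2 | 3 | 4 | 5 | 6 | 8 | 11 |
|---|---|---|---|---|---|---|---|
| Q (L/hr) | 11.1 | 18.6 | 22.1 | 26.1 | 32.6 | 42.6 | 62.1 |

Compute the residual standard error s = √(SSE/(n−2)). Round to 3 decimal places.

N=2: Q̂ = 0.1 + 5.5·2 = 11.1; e = 11.1 − 11.1 = 0
N=3: Q̂ = 0.1 + 5.5·3 = 16.6; e = 18.6 − 16.6 = 2
N=4: Q̂ = 0.1 + 5.5·4 = 22.1; e = 22.1 − 22.1 = 0
N=5: Q̂ = 0.1 + 5.5·5 = 27.6; e = 26.1 − 27.6 = -1.5
N=6: Q̂ = 0.1 + 5.5·6 = 33.1; e = 32.6 − 33.1 = -0.5
N=8: Q̂ = 0.1 + 5.5·8 = 44.1; e = 42.6 − 44.1 = -1.5
N=11: Q̂ = 0.1 + 5.5·11 = 60.6; e = 62.1 − 60.6 = 1.5
SSE = 0 + 4 + 0 + 2.25 + 0.25 + 2.25 + 2.25 = 11
s = √(11/5) = √2.2 ≈ 1.483

s = 1.483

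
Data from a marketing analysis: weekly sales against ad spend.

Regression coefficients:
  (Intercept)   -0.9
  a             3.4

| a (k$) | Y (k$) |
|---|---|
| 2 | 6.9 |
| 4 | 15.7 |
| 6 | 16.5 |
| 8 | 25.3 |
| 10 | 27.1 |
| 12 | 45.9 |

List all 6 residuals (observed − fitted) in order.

a=2: ŷ = -0.9 + 3.4·2 = 5.9; r = 6.9 − 5.9 = 1
a=4: ŷ = -0.9 + 3.4·4 = 12.7; r = 15.7 − 12.7 = 3
a=6: ŷ = -0.9 + 3.4·6 = 19.5; r = 16.5 − 19.5 = -3
a=8: ŷ = -0.9 + 3.4·8 = 26.3; r = 25.3 − 26.3 = -1
a=10: ŷ = -0.9 + 3.4·10 = 33.1; r = 27.1 − 33.1 = -6
a=12: ŷ = -0.9 + 3.4·12 = 39.9; r = 45.9 − 39.9 = 6

1, 3, -3, -1, -6, 6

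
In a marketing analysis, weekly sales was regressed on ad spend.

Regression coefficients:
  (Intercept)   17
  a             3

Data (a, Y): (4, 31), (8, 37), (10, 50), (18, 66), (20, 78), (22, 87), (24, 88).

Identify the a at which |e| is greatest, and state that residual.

a = 18, e = -5

a=4: ŷ = 17 + 3·4 = 29; e = 31 − 29 = 2
a=8: ŷ = 17 + 3·8 = 41; e = 37 − 41 = -4
a=10: ŷ = 17 + 3·10 = 47; e = 50 − 47 = 3
a=18: ŷ = 17 + 3·18 = 71; e = 66 − 71 = -5
a=20: ŷ = 17 + 3·20 = 77; e = 78 − 77 = 1
a=22: ŷ = 17 + 3·22 = 83; e = 87 − 83 = 4
a=24: ŷ = 17 + 3·24 = 89; e = 88 − 89 = -1
Largest |e| is 5 at a = 18, residual -5.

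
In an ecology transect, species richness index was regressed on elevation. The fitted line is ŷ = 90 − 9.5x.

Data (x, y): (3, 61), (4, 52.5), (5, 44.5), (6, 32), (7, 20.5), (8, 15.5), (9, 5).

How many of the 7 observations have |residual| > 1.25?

3

x=3: ŷ = 90 − 9.5·3 = 61.5; r = 61 − 61.5 = -0.5
x=4: ŷ = 90 − 9.5·4 = 52; r = 52.5 − 52 = 0.5
x=5: ŷ = 90 − 9.5·5 = 42.5; r = 44.5 − 42.5 = 2
x=6: ŷ = 90 − 9.5·6 = 33; r = 32 − 33 = -1
x=7: ŷ = 90 − 9.5·7 = 23.5; r = 20.5 − 23.5 = -3
x=8: ŷ = 90 − 9.5·8 = 14; r = 15.5 − 14 = 1.5
x=9: ŷ = 90 − 9.5·9 = 4.5; r = 5 − 4.5 = 0.5
|r| > 1.25: x=5 (|r|=2), x=7 (|r|=3), x=8 (|r|=1.5) → 3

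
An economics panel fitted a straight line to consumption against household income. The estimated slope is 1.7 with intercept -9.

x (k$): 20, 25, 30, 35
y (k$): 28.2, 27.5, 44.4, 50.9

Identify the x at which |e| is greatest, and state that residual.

x = 25, e = -6

x=20: ŷ = -9 + 1.7·20 = 25; e = 28.2 − 25 = 3.2
x=25: ŷ = -9 + 1.7·25 = 33.5; e = 27.5 − 33.5 = -6
x=30: ŷ = -9 + 1.7·30 = 42; e = 44.4 − 42 = 2.4
x=35: ŷ = -9 + 1.7·35 = 50.5; e = 50.9 − 50.5 = 0.4
Largest |e| is 6 at x = 25, residual -6.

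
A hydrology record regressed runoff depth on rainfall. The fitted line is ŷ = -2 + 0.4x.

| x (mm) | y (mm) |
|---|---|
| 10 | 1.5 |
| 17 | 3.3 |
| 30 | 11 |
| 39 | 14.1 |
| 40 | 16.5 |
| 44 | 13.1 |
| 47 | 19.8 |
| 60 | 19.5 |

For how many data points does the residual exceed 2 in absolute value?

4

x=10: ŷ = -2 + 0.4·10 = 2; r = 1.5 − 2 = -0.5
x=17: ŷ = -2 + 0.4·17 = 4.8; r = 3.3 − 4.8 = -1.5
x=30: ŷ = -2 + 0.4·30 = 10; r = 11 − 10 = 1
x=39: ŷ = -2 + 0.4·39 = 13.6; r = 14.1 − 13.6 = 0.5
x=40: ŷ = -2 + 0.4·40 = 14; r = 16.5 − 14 = 2.5
x=44: ŷ = -2 + 0.4·44 = 15.6; r = 13.1 − 15.6 = -2.5
x=47: ŷ = -2 + 0.4·47 = 16.8; r = 19.8 − 16.8 = 3
x=60: ŷ = -2 + 0.4·60 = 22; r = 19.5 − 22 = -2.5
|r| > 2: x=40 (|r|=2.5), x=44 (|r|=2.5), x=47 (|r|=3), x=60 (|r|=2.5) → 4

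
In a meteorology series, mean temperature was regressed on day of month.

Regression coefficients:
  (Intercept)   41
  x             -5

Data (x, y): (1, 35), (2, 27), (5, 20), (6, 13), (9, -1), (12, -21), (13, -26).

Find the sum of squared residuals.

x=1: ŷ = 41 − 5·1 = 36; e = 35 − 36 = -1
x=2: ŷ = 41 − 5·2 = 31; e = 27 − 31 = -4
x=5: ŷ = 41 − 5·5 = 16; e = 20 − 16 = 4
x=6: ŷ = 41 − 5·6 = 11; e = 13 − 11 = 2
x=9: ŷ = 41 − 5·9 = -4; e = -1 − (-4) = 3
x=12: ŷ = 41 − 5·12 = -19; e = -21 − (-19) = -2
x=13: ŷ = 41 − 5·13 = -24; e = -26 − (-24) = -2
SSE = 1 + 16 + 16 + 4 + 9 + 4 + 4 = 54

SSE = 54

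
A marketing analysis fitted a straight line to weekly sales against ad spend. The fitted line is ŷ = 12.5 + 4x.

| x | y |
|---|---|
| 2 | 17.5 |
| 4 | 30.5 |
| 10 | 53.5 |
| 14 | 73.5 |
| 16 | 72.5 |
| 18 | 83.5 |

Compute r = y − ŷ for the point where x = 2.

r = -3

ŷ = 12.5 + 4·2 = 20.5
r = 17.5 − 20.5 = -3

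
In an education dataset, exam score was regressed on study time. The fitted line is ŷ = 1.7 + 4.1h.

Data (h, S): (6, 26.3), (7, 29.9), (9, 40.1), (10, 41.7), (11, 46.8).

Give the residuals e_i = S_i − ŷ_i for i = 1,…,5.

h=6: ŷ = 1.7 + 4.1·6 = 26.3; e = 26.3 − 26.3 = 0
h=7: ŷ = 1.7 + 4.1·7 = 30.4; e = 29.9 − 30.4 = -0.5
h=9: ŷ = 1.7 + 4.1·9 = 38.6; e = 40.1 − 38.6 = 1.5
h=10: ŷ = 1.7 + 4.1·10 = 42.7; e = 41.7 − 42.7 = -1
h=11: ŷ = 1.7 + 4.1·11 = 46.8; e = 46.8 − 46.8 = 0

0, -0.5, 1.5, -1, 0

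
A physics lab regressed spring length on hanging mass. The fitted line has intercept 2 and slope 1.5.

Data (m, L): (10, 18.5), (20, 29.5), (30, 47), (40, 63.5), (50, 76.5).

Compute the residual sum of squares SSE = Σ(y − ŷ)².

SSE = 11

m=10: ŷ = 2 + 1.5·10 = 17; r = 18.5 − 17 = 1.5
m=20: ŷ = 2 + 1.5·20 = 32; r = 29.5 − 32 = -2.5
m=30: ŷ = 2 + 1.5·30 = 47; r = 47 − 47 = 0
m=40: ŷ = 2 + 1.5·40 = 62; r = 63.5 − 62 = 1.5
m=50: ŷ = 2 + 1.5·50 = 77; r = 76.5 − 77 = -0.5
SSE = 2.25 + 6.25 + 0 + 2.25 + 0.25 = 11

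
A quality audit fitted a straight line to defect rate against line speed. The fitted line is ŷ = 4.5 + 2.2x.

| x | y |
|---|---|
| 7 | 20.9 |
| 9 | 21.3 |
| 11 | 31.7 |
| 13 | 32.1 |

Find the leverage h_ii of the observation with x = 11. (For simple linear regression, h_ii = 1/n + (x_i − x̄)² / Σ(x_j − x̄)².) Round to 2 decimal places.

x̄ = (7 + 9 + 11 + 13)/4 = 10
Σ(x − x̄)² = 9 + 1 + 1 + 9 = 20
h = 1/4 + (1)²/20 = 0.25 + 0.05 = 0.30

h = 0.30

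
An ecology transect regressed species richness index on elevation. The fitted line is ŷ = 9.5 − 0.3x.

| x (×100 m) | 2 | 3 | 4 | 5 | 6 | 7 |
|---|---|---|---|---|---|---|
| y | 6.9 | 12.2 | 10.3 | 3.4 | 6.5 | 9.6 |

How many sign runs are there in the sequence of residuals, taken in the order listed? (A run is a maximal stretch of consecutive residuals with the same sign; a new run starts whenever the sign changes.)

4 runs

x=2: ŷ = 9.5 − 0.3·2 = 8.9; e = 6.9 − 8.9 = -2
x=3: ŷ = 9.5 − 0.3·3 = 8.6; e = 12.2 − 8.6 = 3.6
x=4: ŷ = 9.5 − 0.3·4 = 8.3; e = 10.3 − 8.3 = 2
x=5: ŷ = 9.5 − 0.3·5 = 8; e = 3.4 − 8 = -4.6
x=6: ŷ = 9.5 − 0.3·6 = 7.7; e = 6.5 − 7.7 = -1.2
x=7: ŷ = 9.5 − 0.3·7 = 7.4; e = 9.6 − 7.4 = 2.2
Signs: − + + − − +
Runs: −×1, +×2, −×2, +×1 → 4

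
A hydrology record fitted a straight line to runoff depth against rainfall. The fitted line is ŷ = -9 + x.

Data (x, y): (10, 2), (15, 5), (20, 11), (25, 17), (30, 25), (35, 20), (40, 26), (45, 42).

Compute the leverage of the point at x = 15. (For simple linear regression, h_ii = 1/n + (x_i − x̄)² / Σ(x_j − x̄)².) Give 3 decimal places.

h = 0.274

x̄ = (10 + 15 + 20 + 25 + 30 + 35 + 40 + 45)/8 = 27.5
Σ(x − x̄)² = 306.25 + 156.25 + 56.25 + 6.25 + 6.25 + 56.25 + 156.25 + 306.25 = 1050
h = 1/8 + (-12.5)²/1050 = 0.125 + 0.14881 = 0.274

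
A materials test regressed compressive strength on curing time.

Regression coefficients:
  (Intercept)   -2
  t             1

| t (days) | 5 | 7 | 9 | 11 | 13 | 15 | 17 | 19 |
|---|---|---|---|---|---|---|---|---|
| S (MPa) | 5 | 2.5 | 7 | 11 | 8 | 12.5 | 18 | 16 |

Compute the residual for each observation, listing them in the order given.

t=5: Ŝ = -2 + 5 = 3; r = 5 − 3 = 2
t=7: Ŝ = -2 + 7 = 5; r = 2.5 − 5 = -2.5
t=9: Ŝ = -2 + 9 = 7; r = 7 − 7 = 0
t=11: Ŝ = -2 + 11 = 9; r = 11 − 9 = 2
t=13: Ŝ = -2 + 13 = 11; r = 8 − 11 = -3
t=15: Ŝ = -2 + 15 = 13; r = 12.5 − 13 = -0.5
t=17: Ŝ = -2 + 17 = 15; r = 18 − 15 = 3
t=19: Ŝ = -2 + 19 = 17; r = 16 − 17 = -1

2, -2.5, 0, 2, -3, -0.5, 3, -1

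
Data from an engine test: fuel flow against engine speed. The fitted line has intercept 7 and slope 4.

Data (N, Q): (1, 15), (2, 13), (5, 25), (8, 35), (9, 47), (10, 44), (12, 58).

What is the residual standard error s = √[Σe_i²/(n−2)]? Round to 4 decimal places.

s = 3.8471

N=1: ŷ = 7 + 4·1 = 11; e = 15 − 11 = 4
N=2: ŷ = 7 + 4·2 = 15; e = 13 − 15 = -2
N=5: ŷ = 7 + 4·5 = 27; e = 25 − 27 = -2
N=8: ŷ = 7 + 4·8 = 39; e = 35 − 39 = -4
N=9: ŷ = 7 + 4·9 = 43; e = 47 − 43 = 4
N=10: ŷ = 7 + 4·10 = 47; e = 44 − 47 = -3
N=12: ŷ = 7 + 4·12 = 55; e = 58 − 55 = 3
SSE = 16 + 4 + 4 + 16 + 16 + 9 + 9 = 74
s = √(74/5) = √14.8 ≈ 3.8471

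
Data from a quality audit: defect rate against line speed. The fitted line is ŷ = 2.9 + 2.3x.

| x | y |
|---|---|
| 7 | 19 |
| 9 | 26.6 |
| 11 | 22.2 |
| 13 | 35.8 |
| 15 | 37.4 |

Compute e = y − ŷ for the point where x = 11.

e = -6

ŷ = 2.9 + 2.3·11 = 28.2
e = 22.2 − 28.2 = -6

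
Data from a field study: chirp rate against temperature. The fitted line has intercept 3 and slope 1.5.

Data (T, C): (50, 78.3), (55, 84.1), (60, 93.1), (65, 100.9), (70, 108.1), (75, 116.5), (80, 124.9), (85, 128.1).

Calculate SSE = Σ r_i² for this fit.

SSE = 12.6

T=50: ŷ = 3 + 1.5·50 = 78; r = 78.3 − 78 = 0.3
T=55: ŷ = 3 + 1.5·55 = 85.5; r = 84.1 − 85.5 = -1.4
T=60: ŷ = 3 + 1.5·60 = 93; r = 93.1 − 93 = 0.1
T=65: ŷ = 3 + 1.5·65 = 100.5; r = 100.9 − 100.5 = 0.4
T=70: ŷ = 3 + 1.5·70 = 108; r = 108.1 − 108 = 0.1
T=75: ŷ = 3 + 1.5·75 = 115.5; r = 116.5 − 115.5 = 1
T=80: ŷ = 3 + 1.5·80 = 123; r = 124.9 − 123 = 1.9
T=85: ŷ = 3 + 1.5·85 = 130.5; r = 128.1 − 130.5 = -2.4
SSE = 0.09 + 1.96 + 0.01 + 0.16 + 0.01 + 1 + 3.61 + 5.76 = 12.6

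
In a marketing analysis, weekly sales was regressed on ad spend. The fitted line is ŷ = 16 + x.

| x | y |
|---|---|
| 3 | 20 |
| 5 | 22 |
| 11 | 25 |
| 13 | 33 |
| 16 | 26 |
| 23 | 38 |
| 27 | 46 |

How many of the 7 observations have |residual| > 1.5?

4

x=3: ŷ = 16 + 3 = 19; e = 20 − 19 = 1
x=5: ŷ = 16 + 5 = 21; e = 22 − 21 = 1
x=11: ŷ = 16 + 11 = 27; e = 25 − 27 = -2
x=13: ŷ = 16 + 13 = 29; e = 33 − 29 = 4
x=16: ŷ = 16 + 16 = 32; e = 26 − 32 = -6
x=23: ŷ = 16 + 23 = 39; e = 38 − 39 = -1
x=27: ŷ = 16 + 27 = 43; e = 46 − 43 = 3
|e| > 1.5: x=11 (|e|=2), x=13 (|e|=4), x=16 (|e|=6), x=27 (|e|=3) → 4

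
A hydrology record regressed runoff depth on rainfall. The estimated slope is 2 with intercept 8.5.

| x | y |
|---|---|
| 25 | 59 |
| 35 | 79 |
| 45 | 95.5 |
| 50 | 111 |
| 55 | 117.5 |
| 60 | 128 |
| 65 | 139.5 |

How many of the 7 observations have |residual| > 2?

x=25: ŷ = 8.5 + 2·25 = 58.5; r = 59 − 58.5 = 0.5
x=35: ŷ = 8.5 + 2·35 = 78.5; r = 79 − 78.5 = 0.5
x=45: ŷ = 8.5 + 2·45 = 98.5; r = 95.5 − 98.5 = -3
x=50: ŷ = 8.5 + 2·50 = 108.5; r = 111 − 108.5 = 2.5
x=55: ŷ = 8.5 + 2·55 = 118.5; r = 117.5 − 118.5 = -1
x=60: ŷ = 8.5 + 2·60 = 128.5; r = 128 − 128.5 = -0.5
x=65: ŷ = 8.5 + 2·65 = 138.5; r = 139.5 − 138.5 = 1
|r| > 2: x=45 (|r|=3), x=50 (|r|=2.5) → 2

2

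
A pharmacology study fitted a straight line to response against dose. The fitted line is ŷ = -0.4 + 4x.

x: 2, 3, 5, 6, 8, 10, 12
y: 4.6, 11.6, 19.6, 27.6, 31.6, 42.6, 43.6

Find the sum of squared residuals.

x=2: ŷ = -0.4 + 4·2 = 7.6; r = 4.6 − 7.6 = -3
x=3: ŷ = -0.4 + 4·3 = 11.6; r = 11.6 − 11.6 = 0
x=5: ŷ = -0.4 + 4·5 = 19.6; r = 19.6 − 19.6 = 0
x=6: ŷ = -0.4 + 4·6 = 23.6; r = 27.6 − 23.6 = 4
x=8: ŷ = -0.4 + 4·8 = 31.6; r = 31.6 − 31.6 = 0
x=10: ŷ = -0.4 + 4·10 = 39.6; r = 42.6 − 39.6 = 3
x=12: ŷ = -0.4 + 4·12 = 47.6; r = 43.6 − 47.6 = -4
SSE = 9 + 0 + 0 + 16 + 0 + 9 + 16 = 50

SSE = 50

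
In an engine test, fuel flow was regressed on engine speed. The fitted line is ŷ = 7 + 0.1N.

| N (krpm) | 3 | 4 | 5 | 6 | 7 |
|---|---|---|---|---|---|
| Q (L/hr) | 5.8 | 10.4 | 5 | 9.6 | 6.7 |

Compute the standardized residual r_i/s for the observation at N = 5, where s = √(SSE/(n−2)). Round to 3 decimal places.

N=3: ŷ = 7 + 0.1·3 = 7.3; r = 5.8 − 7.3 = -1.5
N=4: ŷ = 7 + 0.1·4 = 7.4; r = 10.4 − 7.4 = 3
N=5: ŷ = 7 + 0.1·5 = 7.5; r = 5 − 7.5 = -2.5
N=6: ŷ = 7 + 0.1·6 = 7.6; r = 9.6 − 7.6 = 2
N=7: ŷ = 7 + 0.1·7 = 7.7; r = 6.7 − 7.7 = -1
SSE = 2.25 + 9 + 6.25 + 4 + 1 = 22.5
s = √(22.5/3) = 2.73861
r/s = -2.5 / 2.73861 = -0.913

-0.913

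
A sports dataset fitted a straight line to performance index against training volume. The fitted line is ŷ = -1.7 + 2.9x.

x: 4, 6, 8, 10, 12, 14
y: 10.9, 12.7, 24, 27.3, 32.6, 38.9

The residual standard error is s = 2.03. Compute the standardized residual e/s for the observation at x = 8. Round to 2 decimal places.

ŷ = -1.7 + 2.9·8 = 21.5
e = 24 − 21.5 = 2.5
e/s = 2.5 / 2.03 = 1.23

1.23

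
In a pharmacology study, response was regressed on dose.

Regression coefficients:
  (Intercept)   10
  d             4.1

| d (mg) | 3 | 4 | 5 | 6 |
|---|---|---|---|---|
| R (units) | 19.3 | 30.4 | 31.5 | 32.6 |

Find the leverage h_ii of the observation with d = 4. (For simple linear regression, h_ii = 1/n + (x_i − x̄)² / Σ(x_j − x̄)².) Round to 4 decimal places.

d̄ = (3 + 4 + 5 + 6)/4 = 4.5
Σ(d − d̄)² = 2.25 + 0.25 + 0.25 + 2.25 = 5
h = 1/4 + (-0.5)²/5 = 0.25 + 0.05 = 0.3000

h = 0.3000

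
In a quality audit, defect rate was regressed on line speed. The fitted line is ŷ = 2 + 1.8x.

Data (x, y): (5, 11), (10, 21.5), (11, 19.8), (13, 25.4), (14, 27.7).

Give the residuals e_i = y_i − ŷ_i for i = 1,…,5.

0, 1.5, -2, 0, 0.5

x=5: ŷ = 2 + 1.8·5 = 11; e = 11 − 11 = 0
x=10: ŷ = 2 + 1.8·10 = 20; e = 21.5 − 20 = 1.5
x=11: ŷ = 2 + 1.8·11 = 21.8; e = 19.8 − 21.8 = -2
x=13: ŷ = 2 + 1.8·13 = 25.4; e = 25.4 − 25.4 = 0
x=14: ŷ = 2 + 1.8·14 = 27.2; e = 27.7 − 27.2 = 0.5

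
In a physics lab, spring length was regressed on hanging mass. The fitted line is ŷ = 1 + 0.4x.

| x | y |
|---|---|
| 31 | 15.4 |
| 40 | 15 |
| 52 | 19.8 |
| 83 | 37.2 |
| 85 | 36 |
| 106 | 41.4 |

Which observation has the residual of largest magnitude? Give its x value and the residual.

x=31: ŷ = 1 + 0.4·31 = 13.4; r = 15.4 − 13.4 = 2
x=40: ŷ = 1 + 0.4·40 = 17; r = 15 − 17 = -2
x=52: ŷ = 1 + 0.4·52 = 21.8; r = 19.8 − 21.8 = -2
x=83: ŷ = 1 + 0.4·83 = 34.2; r = 37.2 − 34.2 = 3
x=85: ŷ = 1 + 0.4·85 = 35; r = 36 − 35 = 1
x=106: ŷ = 1 + 0.4·106 = 43.4; r = 41.4 − 43.4 = -2
Largest |r| is 3 at x = 83, residual 3.

x = 83, r = 3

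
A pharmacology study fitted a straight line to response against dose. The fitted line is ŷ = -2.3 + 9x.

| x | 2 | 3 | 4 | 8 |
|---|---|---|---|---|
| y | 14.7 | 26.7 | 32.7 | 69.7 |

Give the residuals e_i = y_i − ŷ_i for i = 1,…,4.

x=2: ŷ = -2.3 + 9·2 = 15.7; e = 14.7 − 15.7 = -1
x=3: ŷ = -2.3 + 9·3 = 24.7; e = 26.7 − 24.7 = 2
x=4: ŷ = -2.3 + 9·4 = 33.7; e = 32.7 − 33.7 = -1
x=8: ŷ = -2.3 + 9·8 = 69.7; e = 69.7 − 69.7 = 0

-1, 2, -1, 0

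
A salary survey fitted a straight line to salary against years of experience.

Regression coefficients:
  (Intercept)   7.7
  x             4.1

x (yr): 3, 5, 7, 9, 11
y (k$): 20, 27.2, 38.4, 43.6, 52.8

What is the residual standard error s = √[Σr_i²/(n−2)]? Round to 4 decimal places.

x=3: ŷ = 7.7 + 4.1·3 = 20; r = 20 − 20 = 0
x=5: ŷ = 7.7 + 4.1·5 = 28.2; r = 27.2 − 28.2 = -1
x=7: ŷ = 7.7 + 4.1·7 = 36.4; r = 38.4 − 36.4 = 2
x=9: ŷ = 7.7 + 4.1·9 = 44.6; r = 43.6 − 44.6 = -1
x=11: ŷ = 7.7 + 4.1·11 = 52.8; r = 52.8 − 52.8 = 0
SSE = 0 + 1 + 4 + 1 + 0 = 6
s = √(6/3) = √2 ≈ 1.4142

s = 1.4142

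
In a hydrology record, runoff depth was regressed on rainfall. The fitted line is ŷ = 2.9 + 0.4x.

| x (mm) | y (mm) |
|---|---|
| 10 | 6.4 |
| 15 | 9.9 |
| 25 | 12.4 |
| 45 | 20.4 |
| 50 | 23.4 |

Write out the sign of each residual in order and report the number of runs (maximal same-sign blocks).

x=10: ŷ = 2.9 + 0.4·10 = 6.9; e = 6.4 − 6.9 = -0.5
x=15: ŷ = 2.9 + 0.4·15 = 8.9; e = 9.9 − 8.9 = 1
x=25: ŷ = 2.9 + 0.4·25 = 12.9; e = 12.4 − 12.9 = -0.5
x=45: ŷ = 2.9 + 0.4·45 = 20.9; e = 20.4 − 20.9 = -0.5
x=50: ŷ = 2.9 + 0.4·50 = 22.9; e = 23.4 − 22.9 = 0.5
Signs: − + − − +
Runs: −×1, +×1, −×2, +×1 → 4

4 runs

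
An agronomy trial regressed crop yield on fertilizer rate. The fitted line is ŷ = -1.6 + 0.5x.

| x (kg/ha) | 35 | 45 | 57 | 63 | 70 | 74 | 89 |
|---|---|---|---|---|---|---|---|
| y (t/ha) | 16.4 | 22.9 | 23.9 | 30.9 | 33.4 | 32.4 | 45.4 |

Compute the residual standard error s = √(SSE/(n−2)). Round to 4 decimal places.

s = 2.4290

x=35: ŷ = -1.6 + 0.5·35 = 15.9; e = 16.4 − 15.9 = 0.5
x=45: ŷ = -1.6 + 0.5·45 = 20.9; e = 22.9 − 20.9 = 2
x=57: ŷ = -1.6 + 0.5·57 = 26.9; e = 23.9 − 26.9 = -3
x=63: ŷ = -1.6 + 0.5·63 = 29.9; e = 30.9 − 29.9 = 1
x=70: ŷ = -1.6 + 0.5·70 = 33.4; e = 33.4 − 33.4 = 0
x=74: ŷ = -1.6 + 0.5·74 = 35.4; e = 32.4 − 35.4 = -3
x=89: ŷ = -1.6 + 0.5·89 = 42.9; e = 45.4 − 42.9 = 2.5
SSE = 0.25 + 4 + 9 + 1 + 0 + 9 + 6.25 = 29.5
s = √(29.5/5) = √5.9 ≈ 2.4290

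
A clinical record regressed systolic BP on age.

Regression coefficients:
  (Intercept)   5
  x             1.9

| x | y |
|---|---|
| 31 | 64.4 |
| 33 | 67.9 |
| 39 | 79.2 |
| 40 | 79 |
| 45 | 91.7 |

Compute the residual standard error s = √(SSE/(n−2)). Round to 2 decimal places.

s = 1.38

x=31: ŷ = 5 + 1.9·31 = 63.9; r = 64.4 − 63.9 = 0.5
x=33: ŷ = 5 + 1.9·33 = 67.7; r = 67.9 − 67.7 = 0.2
x=39: ŷ = 5 + 1.9·39 = 79.1; r = 79.2 − 79.1 = 0.1
x=40: ŷ = 5 + 1.9·40 = 81; r = 79 − 81 = -2
x=45: ŷ = 5 + 1.9·45 = 90.5; r = 91.7 − 90.5 = 1.2
SSE = 0.25 + 0.04 + 0.01 + 4 + 1.44 = 5.74
s = √(5.74/3) = √1.91333 ≈ 1.38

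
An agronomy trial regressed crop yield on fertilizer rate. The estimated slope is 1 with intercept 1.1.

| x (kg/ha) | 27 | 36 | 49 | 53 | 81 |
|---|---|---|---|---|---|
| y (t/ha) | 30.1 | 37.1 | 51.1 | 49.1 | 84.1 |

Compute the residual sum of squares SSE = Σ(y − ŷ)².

SSE = 34

x=27: ŷ = 1.1 + 27 = 28.1; r = 30.1 − 28.1 = 2
x=36: ŷ = 1.1 + 36 = 37.1; r = 37.1 − 37.1 = 0
x=49: ŷ = 1.1 + 49 = 50.1; r = 51.1 − 50.1 = 1
x=53: ŷ = 1.1 + 53 = 54.1; r = 49.1 − 54.1 = -5
x=81: ŷ = 1.1 + 81 = 82.1; r = 84.1 − 82.1 = 2
SSE = 4 + 0 + 1 + 25 + 4 = 34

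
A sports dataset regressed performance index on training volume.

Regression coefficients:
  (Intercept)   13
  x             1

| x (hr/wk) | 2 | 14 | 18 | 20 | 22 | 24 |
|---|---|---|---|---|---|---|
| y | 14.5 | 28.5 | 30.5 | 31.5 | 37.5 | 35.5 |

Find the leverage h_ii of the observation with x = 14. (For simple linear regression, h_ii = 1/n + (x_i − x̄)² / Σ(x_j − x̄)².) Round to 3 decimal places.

x̄ = (2 + 14 + 18 + 20 + 22 + 24)/6 = 16.6667
Σ(x − x̄)² = 215.111 + 7.11111 + 1.77778 + 11.1111 + 28.4444 + 53.7778 = 317.333
h = 1/6 + (-2.66667)²/317.333 = 0.166667 + 0.022409 = 0.189

h = 0.189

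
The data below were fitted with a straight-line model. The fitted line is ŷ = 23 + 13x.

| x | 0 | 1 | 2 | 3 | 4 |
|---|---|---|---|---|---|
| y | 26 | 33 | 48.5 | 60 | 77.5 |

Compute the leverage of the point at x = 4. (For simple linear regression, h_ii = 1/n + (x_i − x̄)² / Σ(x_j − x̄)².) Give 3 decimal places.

h = 0.600

x̄ = (0 + 1 + 2 + 3 + 4)/5 = 2
Σ(x − x̄)² = 4 + 1 + 0 + 1 + 4 = 10
h = 1/5 + (2)²/10 = 0.2 + 0.4 = 0.600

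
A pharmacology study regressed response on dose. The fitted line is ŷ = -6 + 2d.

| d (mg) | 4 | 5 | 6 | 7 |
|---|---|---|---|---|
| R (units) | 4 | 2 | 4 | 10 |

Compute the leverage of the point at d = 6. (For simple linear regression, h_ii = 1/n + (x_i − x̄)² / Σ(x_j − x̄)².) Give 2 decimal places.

h = 0.30

d̄ = (4 + 5 + 6 + 7)/4 = 5.5
Σ(d − d̄)² = 2.25 + 0.25 + 0.25 + 2.25 = 5
h = 1/4 + (0.5)²/5 = 0.25 + 0.05 = 0.30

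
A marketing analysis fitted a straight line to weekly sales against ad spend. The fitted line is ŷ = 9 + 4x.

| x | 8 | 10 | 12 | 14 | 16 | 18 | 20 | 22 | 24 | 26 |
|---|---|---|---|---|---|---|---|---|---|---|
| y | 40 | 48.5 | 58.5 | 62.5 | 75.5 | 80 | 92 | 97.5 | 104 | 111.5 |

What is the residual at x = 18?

e = -1

ŷ = 9 + 4·18 = 81
e = 80 − 81 = -1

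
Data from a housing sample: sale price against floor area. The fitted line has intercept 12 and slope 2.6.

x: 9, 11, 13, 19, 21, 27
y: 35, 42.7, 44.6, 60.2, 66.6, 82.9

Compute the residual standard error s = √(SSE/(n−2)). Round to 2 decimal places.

s = 1.41

x=9: ŷ = 12 + 2.6·9 = 35.4; e = 35 − 35.4 = -0.4
x=11: ŷ = 12 + 2.6·11 = 40.6; e = 42.7 − 40.6 = 2.1
x=13: ŷ = 12 + 2.6·13 = 45.8; e = 44.6 − 45.8 = -1.2
x=19: ŷ = 12 + 2.6·19 = 61.4; e = 60.2 − 61.4 = -1.2
x=21: ŷ = 12 + 2.6·21 = 66.6; e = 66.6 − 66.6 = 0
x=27: ŷ = 12 + 2.6·27 = 82.2; e = 82.9 − 82.2 = 0.7
SSE = 0.16 + 4.41 + 1.44 + 1.44 + 0 + 0.49 = 7.94
s = √(7.94/4) = √1.985 ≈ 1.41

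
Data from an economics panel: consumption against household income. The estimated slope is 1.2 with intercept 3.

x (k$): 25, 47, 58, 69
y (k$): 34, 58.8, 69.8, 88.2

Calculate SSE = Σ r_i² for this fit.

SSE = 14.96

x=25: ŷ = 3 + 1.2·25 = 33; r = 34 − 33 = 1
x=47: ŷ = 3 + 1.2·47 = 59.4; r = 58.8 − 59.4 = -0.6
x=58: ŷ = 3 + 1.2·58 = 72.6; r = 69.8 − 72.6 = -2.8
x=69: ŷ = 3 + 1.2·69 = 85.8; r = 88.2 − 85.8 = 2.4
SSE = 1 + 0.36 + 7.84 + 5.76 = 14.96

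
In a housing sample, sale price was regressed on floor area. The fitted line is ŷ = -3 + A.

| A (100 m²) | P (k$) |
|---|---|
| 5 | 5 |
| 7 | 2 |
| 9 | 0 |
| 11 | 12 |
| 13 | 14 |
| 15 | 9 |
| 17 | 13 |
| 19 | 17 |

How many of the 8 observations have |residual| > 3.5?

3

A=5: ŷ = -3 + 5 = 2; r = 5 − 2 = 3
A=7: ŷ = -3 + 7 = 4; r = 2 − 4 = -2
A=9: ŷ = -3 + 9 = 6; r = 0 − 6 = -6
A=11: ŷ = -3 + 11 = 8; r = 12 − 8 = 4
A=13: ŷ = -3 + 13 = 10; r = 14 − 10 = 4
A=15: ŷ = -3 + 15 = 12; r = 9 − 12 = -3
A=17: ŷ = -3 + 17 = 14; r = 13 − 14 = -1
A=19: ŷ = -3 + 19 = 16; r = 17 − 16 = 1
|r| > 3.5: A=9 (|r|=6), A=11 (|r|=4), A=13 (|r|=4) → 3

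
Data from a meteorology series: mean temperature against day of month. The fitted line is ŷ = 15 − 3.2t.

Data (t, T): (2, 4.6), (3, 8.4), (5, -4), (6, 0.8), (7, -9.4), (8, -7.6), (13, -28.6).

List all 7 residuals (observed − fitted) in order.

-4, 3, -3, 5, -2, 3, -2

t=2: ŷ = 15 − 3.2·2 = 8.6; e = 4.6 − 8.6 = -4
t=3: ŷ = 15 − 3.2·3 = 5.4; e = 8.4 − 5.4 = 3
t=5: ŷ = 15 − 3.2·5 = -1; e = -4 − (-1) = -3
t=6: ŷ = 15 − 3.2·6 = -4.2; e = 0.8 − (-4.2) = 5
t=7: ŷ = 15 − 3.2·7 = -7.4; e = -9.4 − (-7.4) = -2
t=8: ŷ = 15 − 3.2·8 = -10.6; e = -7.6 − (-10.6) = 3
t=13: ŷ = 15 − 3.2·13 = -26.6; e = -28.6 − (-26.6) = -2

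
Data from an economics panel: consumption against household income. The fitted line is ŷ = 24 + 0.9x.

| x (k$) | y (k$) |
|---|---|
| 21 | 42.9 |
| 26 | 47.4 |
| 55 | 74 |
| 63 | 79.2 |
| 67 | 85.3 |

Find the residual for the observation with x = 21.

ŷ = 24 + 0.9·21 = 42.9
r = 42.9 − 42.9 = 0

r = 0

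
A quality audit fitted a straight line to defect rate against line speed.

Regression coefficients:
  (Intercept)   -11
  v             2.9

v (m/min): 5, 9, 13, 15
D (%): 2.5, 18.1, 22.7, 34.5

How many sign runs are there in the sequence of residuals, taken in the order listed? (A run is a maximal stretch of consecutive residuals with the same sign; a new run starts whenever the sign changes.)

v=5: ŷ = -11 + 2.9·5 = 3.5; e = 2.5 − 3.5 = -1
v=9: ŷ = -11 + 2.9·9 = 15.1; e = 18.1 − 15.1 = 3
v=13: ŷ = -11 + 2.9·13 = 26.7; e = 22.7 − 26.7 = -4
v=15: ŷ = -11 + 2.9·15 = 32.5; e = 34.5 − 32.5 = 2
Signs: − + − +
Runs: −×1, +×1, −×1, +×1 → 4

4 runs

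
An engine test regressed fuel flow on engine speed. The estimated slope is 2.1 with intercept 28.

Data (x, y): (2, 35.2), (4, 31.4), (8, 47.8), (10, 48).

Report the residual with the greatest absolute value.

x=2: ŷ = 28 + 2.1·2 = 32.2; e = 35.2 − 32.2 = 3
x=4: ŷ = 28 + 2.1·4 = 36.4; e = 31.4 − 36.4 = -5
x=8: ŷ = 28 + 2.1·8 = 44.8; e = 47.8 − 44.8 = 3
x=10: ŷ = 28 + 2.1·10 = 49; e = 48 − 49 = -1
Largest |e| is 5 at x = 4, residual -5.

e = -5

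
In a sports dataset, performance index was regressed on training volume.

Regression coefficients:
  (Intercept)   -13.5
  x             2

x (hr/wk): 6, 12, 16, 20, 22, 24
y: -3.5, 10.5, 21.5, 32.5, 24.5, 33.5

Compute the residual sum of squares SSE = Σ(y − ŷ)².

SSE = 86

x=6: ŷ = -13.5 + 2·6 = -1.5; e = -3.5 − (-1.5) = -2
x=12: ŷ = -13.5 + 2·12 = 10.5; e = 10.5 − 10.5 = 0
x=16: ŷ = -13.5 + 2·16 = 18.5; e = 21.5 − 18.5 = 3
x=20: ŷ = -13.5 + 2·20 = 26.5; e = 32.5 − 26.5 = 6
x=22: ŷ = -13.5 + 2·22 = 30.5; e = 24.5 − 30.5 = -6
x=24: ŷ = -13.5 + 2·24 = 34.5; e = 33.5 − 34.5 = -1
SSE = 4 + 0 + 9 + 36 + 36 + 1 = 86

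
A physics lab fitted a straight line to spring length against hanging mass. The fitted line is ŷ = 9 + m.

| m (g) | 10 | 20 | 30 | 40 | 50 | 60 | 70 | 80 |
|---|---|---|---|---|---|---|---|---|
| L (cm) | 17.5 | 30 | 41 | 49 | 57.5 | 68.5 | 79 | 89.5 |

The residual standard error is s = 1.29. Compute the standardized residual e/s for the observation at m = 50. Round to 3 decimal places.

ŷ = 9 + 50 = 59
e = 57.5 − 59 = -1.5
e/s = -1.5 / 1.29 = -1.163

-1.163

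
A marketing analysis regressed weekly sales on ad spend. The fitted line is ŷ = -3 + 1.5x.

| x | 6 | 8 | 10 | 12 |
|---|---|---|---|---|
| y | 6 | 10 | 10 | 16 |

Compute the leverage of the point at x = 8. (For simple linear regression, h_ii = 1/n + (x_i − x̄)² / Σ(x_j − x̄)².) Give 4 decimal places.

x̄ = (6 + 8 + 10 + 12)/4 = 9
Σ(x − x̄)² = 9 + 1 + 1 + 9 = 20
h = 1/4 + (-1)²/20 = 0.25 + 0.05 = 0.3000

h = 0.3000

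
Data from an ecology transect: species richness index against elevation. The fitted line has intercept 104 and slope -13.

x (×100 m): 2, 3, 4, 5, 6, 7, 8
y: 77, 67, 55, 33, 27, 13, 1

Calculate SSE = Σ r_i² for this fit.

SSE = 52

x=2: ŷ = 104 − 13·2 = 78; r = 77 − 78 = -1
x=3: ŷ = 104 − 13·3 = 65; r = 67 − 65 = 2
x=4: ŷ = 104 − 13·4 = 52; r = 55 − 52 = 3
x=5: ŷ = 104 − 13·5 = 39; r = 33 − 39 = -6
x=6: ŷ = 104 − 13·6 = 26; r = 27 − 26 = 1
x=7: ŷ = 104 − 13·7 = 13; r = 13 − 13 = 0
x=8: ŷ = 104 − 13·8 = 0; r = 1 − 0 = 1
SSE = 1 + 4 + 9 + 36 + 1 + 0 + 1 = 52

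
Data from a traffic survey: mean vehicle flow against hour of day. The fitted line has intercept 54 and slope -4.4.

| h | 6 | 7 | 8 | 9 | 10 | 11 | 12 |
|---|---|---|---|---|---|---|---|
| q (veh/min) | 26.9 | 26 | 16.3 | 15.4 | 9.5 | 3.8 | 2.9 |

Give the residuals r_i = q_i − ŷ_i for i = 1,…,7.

h=6: ŷ = 54 − 4.4·6 = 27.6; r = 26.9 − 27.6 = -0.7
h=7: ŷ = 54 − 4.4·7 = 23.2; r = 26 − 23.2 = 2.8
h=8: ŷ = 54 − 4.4·8 = 18.8; r = 16.3 − 18.8 = -2.5
h=9: ŷ = 54 − 4.4·9 = 14.4; r = 15.4 − 14.4 = 1
h=10: ŷ = 54 − 4.4·10 = 10; r = 9.5 − 10 = -0.5
h=11: ŷ = 54 − 4.4·11 = 5.6; r = 3.8 − 5.6 = -1.8
h=12: ŷ = 54 − 4.4·12 = 1.2; r = 2.9 − 1.2 = 1.7

-0.7, 2.8, -2.5, 1, -0.5, -1.8, 1.7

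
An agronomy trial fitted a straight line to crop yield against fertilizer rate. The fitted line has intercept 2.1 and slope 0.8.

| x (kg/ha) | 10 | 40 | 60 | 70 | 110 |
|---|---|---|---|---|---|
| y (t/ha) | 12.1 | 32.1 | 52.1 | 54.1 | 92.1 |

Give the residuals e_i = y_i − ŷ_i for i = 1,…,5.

2, -2, 2, -4, 2

x=10: ŷ = 2.1 + 0.8·10 = 10.1; e = 12.1 − 10.1 = 2
x=40: ŷ = 2.1 + 0.8·40 = 34.1; e = 32.1 − 34.1 = -2
x=60: ŷ = 2.1 + 0.8·60 = 50.1; e = 52.1 − 50.1 = 2
x=70: ŷ = 2.1 + 0.8·70 = 58.1; e = 54.1 − 58.1 = -4
x=110: ŷ = 2.1 + 0.8·110 = 90.1; e = 92.1 − 90.1 = 2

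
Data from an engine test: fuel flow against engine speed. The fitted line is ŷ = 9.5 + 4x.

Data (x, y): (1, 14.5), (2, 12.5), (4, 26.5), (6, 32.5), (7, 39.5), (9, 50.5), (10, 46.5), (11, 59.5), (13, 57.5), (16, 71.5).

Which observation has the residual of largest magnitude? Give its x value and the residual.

x=1: ŷ = 9.5 + 4·1 = 13.5; e = 14.5 − 13.5 = 1
x=2: ŷ = 9.5 + 4·2 = 17.5; e = 12.5 − 17.5 = -5
x=4: ŷ = 9.5 + 4·4 = 25.5; e = 26.5 − 25.5 = 1
x=6: ŷ = 9.5 + 4·6 = 33.5; e = 32.5 − 33.5 = -1
x=7: ŷ = 9.5 + 4·7 = 37.5; e = 39.5 − 37.5 = 2
x=9: ŷ = 9.5 + 4·9 = 45.5; e = 50.5 − 45.5 = 5
x=10: ŷ = 9.5 + 4·10 = 49.5; e = 46.5 − 49.5 = -3
x=11: ŷ = 9.5 + 4·11 = 53.5; e = 59.5 − 53.5 = 6
x=13: ŷ = 9.5 + 4·13 = 61.5; e = 57.5 − 61.5 = -4
x=16: ŷ = 9.5 + 4·16 = 73.5; e = 71.5 − 73.5 = -2
Largest |e| is 6 at x = 11, residual 6.

x = 11, e = 6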